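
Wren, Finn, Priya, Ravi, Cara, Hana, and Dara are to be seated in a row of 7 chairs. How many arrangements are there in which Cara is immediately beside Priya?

Treat {Cara, Priya} as a single unit. There are 6 units to order, and the pair itself can be ordered 2 ways.
That gives 2 × 6! = 2 × 720 = 1440.

1440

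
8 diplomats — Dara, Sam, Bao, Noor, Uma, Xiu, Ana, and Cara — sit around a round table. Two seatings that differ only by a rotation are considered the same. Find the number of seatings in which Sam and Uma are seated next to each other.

Treat {Sam, Uma} as one unit (2 internal orders) and seat the resulting 7 units around the table: (6)! circular arrangements.
So 2 × (6)! = 2 × 720 = 1440.

1440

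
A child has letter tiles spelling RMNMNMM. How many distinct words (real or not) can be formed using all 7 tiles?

Letter multiplicities in RMNMNMM: M×4, N×2, R×1.
Dividing 7! = 5040 by 4!·2! = 48 for the repeated letters gives 105.

105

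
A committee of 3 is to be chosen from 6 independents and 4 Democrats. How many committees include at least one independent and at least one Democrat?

Unrestricted: C(10,3) = 120 ways to pick any 3 of the 10.
Selections missing a whole group: no independents → C(4,3) = 4; no Democrats → C(6,3) = 20.
Both groups omitted at once is impossible, so 120 − 24 = 96.

96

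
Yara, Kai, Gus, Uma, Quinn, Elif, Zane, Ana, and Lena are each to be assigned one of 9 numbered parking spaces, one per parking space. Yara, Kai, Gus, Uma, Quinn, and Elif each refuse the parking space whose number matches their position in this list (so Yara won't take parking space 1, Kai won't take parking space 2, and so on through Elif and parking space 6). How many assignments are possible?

183822

Let Aᵢ (for 1 ≤ i ≤ 6) be the placements that put person i in their forbidden parking space. Any j of these fix j positions, leaving (9−j)! ways to fill the rest, and there are C(6,j) ways to pick which j.
By inclusion–exclusion, the number of valid placements is Σ_{j=0}^{6} (−1)^j C(6,j)·(9−j)!.
Computing: 362880 − 241920 + 75600 − 14400 + 1800 − 144 + 6 = 183822.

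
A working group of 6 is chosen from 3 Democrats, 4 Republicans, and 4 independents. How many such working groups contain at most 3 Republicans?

441

Split by how many Republicans are chosen (0 through 3).
Sum: C(4,0)·C(7,6) + C(4,1)·C(7,5) + C(4,2)·C(7,4) + C(4,3)·C(7,3) = 7 + 84 + 210 + 140 = 441.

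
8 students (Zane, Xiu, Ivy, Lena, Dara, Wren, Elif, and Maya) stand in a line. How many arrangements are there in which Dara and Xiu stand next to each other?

Place the 6 others and the Dara-Xiu pair as 7 objects in a line; the pair has 2 internal arrangements.
So the count is 2·(7)! = 10080.

10080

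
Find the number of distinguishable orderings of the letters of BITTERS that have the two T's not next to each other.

1800

There are 7!/(2!) = 2520 arrangements of BITTERS in total.
If the two T's are adjacent, glue them into one block, leaving 6 items to arrange: (6)! = 720 ways.
Hence 2520 − 720 = 1800.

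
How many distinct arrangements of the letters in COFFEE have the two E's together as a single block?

60

Treat the 2 copies of E as a single block. The multiset to arrange is then {EE, C, F, F, O}, 5 items in all.
That gives (5)!/(2!) = 60 arrangements.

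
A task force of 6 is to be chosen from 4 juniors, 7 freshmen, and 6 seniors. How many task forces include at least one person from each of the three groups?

9996

With no constraint there are C(17,6) = 12376 possible selections.
Selections missing a whole group: no juniors → C(13,6) = 1716; no freshmen → C(10,6) = 210; no seniors → C(11,6) = 462.
Add back selections omitting two groups (i.e. drawn from a single group): C(4,6) + C(7,6) + C(6,6) = 8.
By inclusion–exclusion: 12376 − 2388 + 8 = 9996.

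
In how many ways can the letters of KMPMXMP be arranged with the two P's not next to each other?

There are 7!/(3!·2!) = 420 arrangements of KMPMXMP in total.
If the two P's are adjacent, glue them into one block, leaving 6 items to arrange: (6)!/(3!) = 120 ways.
Hence 420 − 120 = 300.

300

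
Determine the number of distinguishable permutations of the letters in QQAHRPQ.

840

QQAHRPQ has 7 letters with Q appearing 3 times.
The number of distinct arrangements is 7!/(3!) = 5040/6 = 840.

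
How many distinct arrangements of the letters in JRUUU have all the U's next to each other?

Treat the 3 copies of U as a single block. The multiset to arrange is then {UUU, J, R}, 3 items in all.
All 3 items are distinct, so there are (3)! = 6 arrangements.

6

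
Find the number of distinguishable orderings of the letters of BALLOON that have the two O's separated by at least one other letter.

900

There are 7!/(2!·2!) = 1260 arrangements of BALLOON in total.
If the two O's are adjacent, glue them into one block, leaving 6 items to arrange: (6)!/(2!) = 360 ways.
Hence 1260 − 360 = 900.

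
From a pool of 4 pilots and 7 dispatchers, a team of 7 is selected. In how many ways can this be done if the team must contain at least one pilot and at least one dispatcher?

Unrestricted: C(11,7) = 330 ways to pick any 7 of the 11.
Subtract selections that omit an entire group: no pilots → C(7,7) = 1; no dispatchers → C(4,7) = 0.
Both groups omitted at once is impossible, so 330 − 1 = 329.

329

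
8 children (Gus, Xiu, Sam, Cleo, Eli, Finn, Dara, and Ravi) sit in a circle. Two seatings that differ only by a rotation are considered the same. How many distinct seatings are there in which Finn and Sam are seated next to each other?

1440

Glue Finn and Sam into a block (2 internal orders). Seating 7 units around a circle gives (6)! arrangements.
So 2 × (6)! = 2 × 720 = 1440.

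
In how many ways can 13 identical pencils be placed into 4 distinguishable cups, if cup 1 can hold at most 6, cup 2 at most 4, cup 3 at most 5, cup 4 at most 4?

Ignoring the caps, the number of non-negative solutions to x_1+…+x_4 = 13 is C(16,3) = 560.
Subtract solutions that violate a single cap (substitute x_i' = x_i − (cap_i+1)): x_1 ≥ 7 gives C(9,3) = 84; x_2 ≥ 5 gives C(11,3) = 165; x_3 ≥ 6 gives C(10,3) = 120; x_4 ≥ 5 gives C(11,3) = 165. Together 534.
Add back pairs where two caps are both exceeded: 4 + 1 + 4 + 10 + 20 + 10 = 49.
By inclusion–exclusion the count is 560 − 534 + 49 = 75.

75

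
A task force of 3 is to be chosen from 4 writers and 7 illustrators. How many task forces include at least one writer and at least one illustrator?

126

Total 3-person selections from all 11: C(11,3) = 165.
Selections missing a whole group: no writers → C(7,3) = 35; no illustrators → C(4,3) = 4.
Both groups omitted at once is impossible, so 165 − 39 = 126.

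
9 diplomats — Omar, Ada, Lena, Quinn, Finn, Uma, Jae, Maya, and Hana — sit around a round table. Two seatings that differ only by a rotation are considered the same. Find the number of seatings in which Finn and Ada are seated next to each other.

Treat {Finn, Ada} as one unit (2 internal orders) and seat the resulting 8 units around the table: (7)! circular arrangements.
So 2 × (7)! = 2 × 5040 = 10080.

10080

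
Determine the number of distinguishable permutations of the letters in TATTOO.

60

TATTOO has 6 letters with O appearing twice and T appearing 3 times.
So there are 6! / (3!·2!) = 60 distinguishable arrangements.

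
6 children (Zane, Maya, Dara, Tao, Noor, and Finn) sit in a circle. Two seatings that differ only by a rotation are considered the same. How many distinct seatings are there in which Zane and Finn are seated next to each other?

Treat {Zane, Finn} as one unit (2 internal orders) and seat the resulting 5 units around the table: (4)! circular arrangements.
So 2 × (4)! = 2 × 24 = 48.

48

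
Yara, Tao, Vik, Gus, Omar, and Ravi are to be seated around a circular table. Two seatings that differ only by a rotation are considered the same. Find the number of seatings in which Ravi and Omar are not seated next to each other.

72

All circular seatings of 6 people number (5)! = 120.
Those with Ravi next to Omar: fuse the pair into one unit and seat 5 units around a circle — 2·(4)! = 48.
Subtracting, 120 − 48 = 72.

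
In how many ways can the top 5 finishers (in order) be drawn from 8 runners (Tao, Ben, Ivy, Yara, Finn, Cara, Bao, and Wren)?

There are 8 choices for 1st place, 7 for 2nd, and so on down to 4 for position 5.
That gives 8 × 7 × 6 × 5 × 4 = 6720.

6720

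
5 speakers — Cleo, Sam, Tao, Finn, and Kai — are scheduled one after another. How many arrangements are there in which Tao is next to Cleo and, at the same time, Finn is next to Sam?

Treat {Tao,Cleo} as one block (2 orders) and {Finn,Sam} as another (2 orders).
That leaves 3 units to arrange: 2 × 2 × 3! = 4 × 6 = 24.

24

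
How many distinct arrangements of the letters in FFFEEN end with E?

With the last slot taken by E, it remains to arrange the other 5 letters (FFFEN).
Those 5 letters have F appearing 3 times, giving (5)!/(3!) = 20.

20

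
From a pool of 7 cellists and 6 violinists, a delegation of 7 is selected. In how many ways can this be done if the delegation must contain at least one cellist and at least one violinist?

1715

Unrestricted: C(13,7) = 1716 ways to pick any 7 of the 13.
Subtract selections that omit an entire group: no cellists → C(6,7) = 0; no violinists → C(7,7) = 1.
Both groups omitted at once is impossible, so 1716 − 1 = 1715.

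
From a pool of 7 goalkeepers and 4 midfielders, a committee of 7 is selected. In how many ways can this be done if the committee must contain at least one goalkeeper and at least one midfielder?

329

Total 7-person selections from all 11: C(11,7) = 330.
Selections missing a whole group: no goalkeepers → C(4,7) = 0; no midfielders → C(7,7) = 1.
Both groups omitted at once is impossible, so 330 − 1 = 329.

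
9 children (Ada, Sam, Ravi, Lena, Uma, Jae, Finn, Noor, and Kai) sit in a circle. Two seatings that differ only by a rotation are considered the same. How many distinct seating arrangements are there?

Seat Ada anywhere (absorbing the rotational symmetry), then permute the other 8: (8)! = 40320.

40320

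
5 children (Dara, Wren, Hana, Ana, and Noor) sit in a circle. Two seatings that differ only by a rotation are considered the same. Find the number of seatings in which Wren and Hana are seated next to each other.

Treat {Wren, Hana} as one unit (2 internal orders) and seat the resulting 4 units around the table: (3)! circular arrangements.
So 2 × (3)! = 2 × 6 = 12.

12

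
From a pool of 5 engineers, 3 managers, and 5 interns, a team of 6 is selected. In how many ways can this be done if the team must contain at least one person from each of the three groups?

With no constraint there are C(13,6) = 1716 possible selections.
Selections missing a whole group: no engineers → C(8,6) = 28; no managers → C(10,6) = 210; no interns → C(8,6) = 28.
Add back selections omitting two groups (i.e. drawn from a single group): C(5,6) + C(3,6) + C(5,6) = 0.
By inclusion–exclusion: 1716 − 266 + 0 = 1450.

1450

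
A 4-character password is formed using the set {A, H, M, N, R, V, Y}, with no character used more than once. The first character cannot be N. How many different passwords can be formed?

The first character has 7−1 = 6 choices (anything except N).
The remaining 3 characters are filled from the other 6 symbols without repetition: 6 × 5 × 4 = 120.
Total: 6 × 120 = 720.

720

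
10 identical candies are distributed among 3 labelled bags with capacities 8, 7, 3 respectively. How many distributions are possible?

29

Without the upper bounds there are C(12,2) = 66 ways to split 10 among 3 bags.
Subtract solutions that violate a single cap (substitute x_i' = x_i − (cap_i+1)): x_1 ≥ 9 gives C(3,2) = 3; x_2 ≥ 8 gives C(4,2) = 6; x_3 ≥ 4 gives C(8,2) = 28. Together 37.
No two caps can be exceeded simultaneously, so the pair terms are all 0.
By inclusion–exclusion the count is 66 − 37 + 0 = 29.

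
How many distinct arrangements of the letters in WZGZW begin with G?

With the first slot taken by G, it remains to arrange the other 4 letters (WZZW).
Those 4 letters have W appearing twice and Z appearing twice, giving (4)!/(2!·2!) = 6.

6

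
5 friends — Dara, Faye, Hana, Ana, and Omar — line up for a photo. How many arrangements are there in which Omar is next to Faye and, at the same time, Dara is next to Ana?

24

Treat {Omar,Faye} as one block (2 orders) and {Dara,Ana} as another (2 orders).
That leaves 3 units to arrange: 2 × 2 × 3! = 4 × 6 = 24.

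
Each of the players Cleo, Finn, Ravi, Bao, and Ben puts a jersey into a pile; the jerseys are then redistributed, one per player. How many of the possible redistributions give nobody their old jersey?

Let Aᵢ be the assignments in which player i gets their old jersey. We want the size of the complement of A₁∪…∪A_5.
By inclusion–exclusion this is Σ_{j=0}^{5} (−1)^j C(5,j)·(5−j)!.
Computing: 120 − 120 + 60 − 20 + 5 − 1 = 44.

44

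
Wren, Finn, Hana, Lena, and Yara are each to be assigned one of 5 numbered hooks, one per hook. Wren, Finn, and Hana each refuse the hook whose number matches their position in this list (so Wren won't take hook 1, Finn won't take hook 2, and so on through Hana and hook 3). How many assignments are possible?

Let Aᵢ (for i ∈ {1, 2, 3}) be the placements that put person i in their forbidden hook. Any j of these fix j positions, leaving (5−j)! ways to fill the rest, and there are C(3,j) ways to pick which j.
By inclusion–exclusion, the number of valid placements is Σ_{j=0}^{3} (−1)^j C(3,j)·(5−j)!.
Computing: 120 − 72 + 18 − 2 = 64.

64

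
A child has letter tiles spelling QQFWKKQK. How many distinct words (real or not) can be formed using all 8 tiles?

1120

The 8 letters of QQFWKKQK have repeats: K appearing 3 times and Q appearing 3 times.
Dividing 8! = 40320 by 3!·3! = 36 for the repeated letters gives 1120.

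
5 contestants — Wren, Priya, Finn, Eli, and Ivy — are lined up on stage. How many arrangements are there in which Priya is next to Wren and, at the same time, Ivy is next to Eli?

24

Treat {Priya,Wren} as one block (2 orders) and {Ivy,Eli} as another (2 orders).
That leaves 3 units to arrange: 2 × 2 × 3! = 4 × 6 = 24.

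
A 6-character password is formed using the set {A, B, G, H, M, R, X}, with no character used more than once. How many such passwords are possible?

With no repetition, fill the 6 characters in order: 7 choices, then 6, down to 2.
That product is 7 × 6 × 5 × 4 × 3 × 2 = 5040.

5040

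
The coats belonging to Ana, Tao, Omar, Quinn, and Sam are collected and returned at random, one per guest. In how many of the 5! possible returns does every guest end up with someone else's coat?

This is the derangement count D_5: permutations of 5 items with no fixed point.
By inclusion–exclusion this is Σ_{j=0}^{5} (−1)^j C(5,j)·(5−j)!.
Computing: 120 − 120 + 60 − 20 + 5 − 1 = 44.

44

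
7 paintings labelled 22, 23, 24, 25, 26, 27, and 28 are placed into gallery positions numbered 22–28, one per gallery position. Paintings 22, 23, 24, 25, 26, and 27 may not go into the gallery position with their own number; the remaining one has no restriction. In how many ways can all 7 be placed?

Let Aᵢ (for 22 ≤ i ≤ 27) be the placements that put painting i in its forbidden gallery position. Any j of these fix j positions, leaving (7−j)! ways to fill the rest, and there are C(6,j) ways to pick which j.
By inclusion–exclusion, the number of valid placements is Σ_{j=0}^{6} (−1)^j C(6,j)·(7−j)!.
Computing: 5040 − 4320 + 1800 − 480 + 90 − 12 + 1 = 2119.

2119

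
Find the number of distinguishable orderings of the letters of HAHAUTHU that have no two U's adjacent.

1260

Total arrangements of HAHAUTHU: 8!/(3!·2!·2!) = 1680.
If the two U's are adjacent, glue them into one block, leaving 7 items to arrange: (7)!/(3!·2!) = 420 ways.
Subtracting, 1680 − 420 = 1260 arrangements keep the U's apart.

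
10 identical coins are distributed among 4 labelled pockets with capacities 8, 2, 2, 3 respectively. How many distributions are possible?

By stars and bars, unrestricted non-negative solutions to x_1+…+x_4 = 10 number C(10+3,3) = 286.
Subtract solutions that violate a single cap (substitute x_i' = x_i − (cap_i+1)): x_1 ≥ 9 gives C(4,3) = 4; x_2 ≥ 3 gives C(10,3) = 120; x_3 ≥ 3 gives C(10,3) = 120; x_4 ≥ 4 gives C(9,3) = 84. Together 328.
Add back pairs where two caps are both exceeded: 0 + 0 + 0 + 35 + 20 + 20 = 75.
Subtract triples: 0 + 0 + 0 + 1 = 1.
By inclusion–exclusion the count is 286 − 328 + 75 − 1 = 32.

32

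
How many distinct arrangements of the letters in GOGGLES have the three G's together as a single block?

Treat the 3 copies of G as a single block. The multiset to arrange is then {GGG, E, L, O, S}, 5 items in all.
All 5 items are distinct, so there are (5)! = 120 arrangements.

120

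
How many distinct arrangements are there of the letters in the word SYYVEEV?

The 7 letters of SYYVEEV have repeats: E appearing twice, V appearing twice, and Y appearing twice.
So there are 7! / (2!·2!·2!) = 630 distinguishable arrangements.

630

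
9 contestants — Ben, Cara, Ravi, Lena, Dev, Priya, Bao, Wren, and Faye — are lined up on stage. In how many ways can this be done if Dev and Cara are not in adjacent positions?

282240

There are 9! = 362880 arrangements in all. If Dev and Cara are adjacent, merging them into one block gives 2·(8)! = 80640 arrangements.
Complementary counting: 362880 − 80640 = 282240.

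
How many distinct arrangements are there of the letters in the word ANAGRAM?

ANAGRAM has 7 letters with A appearing 3 times.
The number of distinct arrangements is 7!/(3!) = 5040/6 = 840.

840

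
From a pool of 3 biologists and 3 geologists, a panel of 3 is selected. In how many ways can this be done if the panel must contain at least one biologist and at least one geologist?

Total 3-person selections from all 6: C(6,3) = 20.
Selections missing a whole group: no biologists → C(3,3) = 1; no geologists → C(3,3) = 1.
Both groups omitted at once is impossible, so 20 − 2 = 18.

18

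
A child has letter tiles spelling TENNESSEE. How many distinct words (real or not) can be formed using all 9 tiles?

Letter multiplicities in TENNESSEE: E×4, N×2, S×2, T×1.
The number of distinct arrangements is 9!/(4!·2!·2!) = 362880/96 = 3780.

3780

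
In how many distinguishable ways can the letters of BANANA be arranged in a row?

BANANA has 6 letters with A appearing 3 times and N appearing twice.
The number of distinct arrangements is 6!/(3!·2!) = 720/12 = 60.

60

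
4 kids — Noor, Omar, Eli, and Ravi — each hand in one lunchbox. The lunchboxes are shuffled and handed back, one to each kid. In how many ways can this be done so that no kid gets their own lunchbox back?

Count assignments avoiding every fixed point. For any j of the 4 kids fixed to their own lunchbox, the other 4−j can be arranged in (4−j)! ways.
By inclusion–exclusion this is Σ_{j=0}^{4} (−1)^j C(4,j)·(4−j)!.
Computing: 24 − 24 + 12 − 4 + 1 = 9.

9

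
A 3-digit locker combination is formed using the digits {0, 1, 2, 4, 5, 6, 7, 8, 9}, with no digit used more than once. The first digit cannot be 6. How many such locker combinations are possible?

The first digit has 9−1 = 8 choices (anything except 6).
The remaining 2 digits are filled from the other 8 symbols without repetition: 8 × 7 = 56.
Total: 8 × 56 = 448.

448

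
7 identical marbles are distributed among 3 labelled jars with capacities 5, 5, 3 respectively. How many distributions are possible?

20

By stars and bars, unrestricted non-negative solutions to x_1+…+x_3 = 7 number C(7+2,2) = 36.
Subtract solutions that violate a single cap (substitute x_i' = x_i − (cap_i+1)): x_1 ≥ 6 gives C(3,2) = 3; x_2 ≥ 6 gives C(3,2) = 3; x_3 ≥ 4 gives C(5,2) = 10. Together 16.
No two caps can be exceeded simultaneously, so the pair terms are all 0.
By inclusion–exclusion the count is 36 − 16 + 0 = 20.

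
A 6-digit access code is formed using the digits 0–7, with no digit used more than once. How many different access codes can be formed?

With no repetition, fill the 6 digits in order: 8 choices, then 7, down to 3.
That product is 8 × 7 × 6 × 5 × 4 × 3 = 20160.

20160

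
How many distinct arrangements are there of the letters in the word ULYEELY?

Letter multiplicities in ULYEELY: E×2, L×2, U×1, Y×2.
The number of distinct arrangements is 7!/(2!·2!·2!) = 5040/8 = 630.

630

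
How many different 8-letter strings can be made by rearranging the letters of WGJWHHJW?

1680

Letter multiplicities in WGJWHHJW: G×1, H×2, J×2, W×3.
Dividing 8! = 40320 by 3!·2!·2! = 24 for the repeated letters gives 1680.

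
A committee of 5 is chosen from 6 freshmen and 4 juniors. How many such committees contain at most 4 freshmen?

Split by how many freshmen are chosen (0 through 4).
Sum: C(6,0)·C(4,5) + C(6,1)·C(4,4) + C(6,2)·C(4,3) + C(6,3)·C(4,2) + C(6,4)·C(4,1) = 0 + 6 + 60 + 120 + 60 = 246.

246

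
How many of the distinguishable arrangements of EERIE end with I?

Fix I in the last position and arrange the remaining 4 letters.
Those 4 letters have E appearing 3 times, giving (4)!/(3!) = 4.

4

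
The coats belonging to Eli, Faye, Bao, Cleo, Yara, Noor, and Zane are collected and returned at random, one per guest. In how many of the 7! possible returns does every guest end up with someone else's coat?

1854

Let Aᵢ be the assignments in which guest i gets their own coat. We want the size of the complement of A₁∪…∪A_7.
By inclusion–exclusion this is Σ_{j=0}^{7} (−1)^j C(7,j)·(7−j)!.
Computing: 5040 − 5040 + 2520 − 840 + 210 − 42 + 7 − 1 = 1854.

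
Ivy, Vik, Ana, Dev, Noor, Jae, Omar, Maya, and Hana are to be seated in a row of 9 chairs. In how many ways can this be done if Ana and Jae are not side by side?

282240

Of the 9! = 362880 arrangements, those with Ana and Jae adjacent number 2 × 8! = 80640 (treat the pair as a block with 2 internal orders).
So 362880 − 80640 = 282240 arrangements keep them apart.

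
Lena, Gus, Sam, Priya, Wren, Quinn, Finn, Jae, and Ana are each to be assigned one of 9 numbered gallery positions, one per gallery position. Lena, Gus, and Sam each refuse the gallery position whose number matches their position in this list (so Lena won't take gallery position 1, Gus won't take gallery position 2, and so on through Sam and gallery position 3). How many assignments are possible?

Let Aᵢ (for i ∈ {1, 2, 3}) be the placements that put person i in their forbidden gallery position. Any j of these fix j positions, leaving (9−j)! ways to fill the rest, and there are C(3,j) ways to pick which j.
By inclusion–exclusion, the number of valid placements is Σ_{j=0}^{3} (−1)^j C(3,j)·(9−j)!.
Computing: 362880 − 120960 + 15120 − 720 = 256320.

256320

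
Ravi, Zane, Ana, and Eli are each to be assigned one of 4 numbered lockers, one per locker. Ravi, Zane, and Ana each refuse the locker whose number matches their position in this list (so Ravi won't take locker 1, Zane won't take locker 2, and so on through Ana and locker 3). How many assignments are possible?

Let Aᵢ (for i ∈ {1, 2, 3}) be the placements that put person i in their forbidden locker. Any j of these fix j positions, leaving (4−j)! ways to fill the rest, and there are C(3,j) ways to pick which j.
By inclusion–exclusion, the number of valid placements is Σ_{j=0}^{3} (−1)^j C(3,j)·(4−j)!.
Computing: 24 − 18 + 6 − 1 = 11.

11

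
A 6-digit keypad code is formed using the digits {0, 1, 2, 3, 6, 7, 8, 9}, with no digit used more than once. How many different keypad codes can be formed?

This is a permutation of 6 out of 8: P(8,6) = 8!/2!.
8 × 7 × 6 × 5 × 4 × 3 = 20160.

20160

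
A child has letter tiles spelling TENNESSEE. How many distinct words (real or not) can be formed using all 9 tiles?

3780

Letter multiplicities in TENNESSEE: E×4, N×2, S×2, T×1.
Dividing 9! = 362880 by 4!·2!·2! = 96 for the repeated letters gives 3780.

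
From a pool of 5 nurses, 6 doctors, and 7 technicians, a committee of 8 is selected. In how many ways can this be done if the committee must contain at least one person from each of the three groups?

With no constraint there are C(18,8) = 43758 possible selections.
Selections missing a whole group: no nurses → C(13,8) = 1287; no doctors → C(12,8) = 495; no technicians → C(11,8) = 165.
Add back selections omitting two groups (i.e. drawn from a single group): C(5,8) + C(6,8) + C(7,8) = 0.
By inclusion–exclusion: 43758 − 1947 + 0 = 41811.

41811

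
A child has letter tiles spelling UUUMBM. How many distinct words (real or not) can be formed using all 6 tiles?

60

The 6 letters of UUUMBM have repeats: M appearing twice and U appearing 3 times.
The number of distinct arrangements is 6!/(3!·2!) = 720/12 = 60.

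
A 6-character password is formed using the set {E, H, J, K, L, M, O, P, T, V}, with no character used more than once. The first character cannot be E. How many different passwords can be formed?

136080

The first character has 10−1 = 9 choices (anything except E).
The remaining 5 characters are filled from the other 9 symbols without repetition: 9 × 8 × 7 × 6 × 5 = 15120.
Total: 9 × 15120 = 136080.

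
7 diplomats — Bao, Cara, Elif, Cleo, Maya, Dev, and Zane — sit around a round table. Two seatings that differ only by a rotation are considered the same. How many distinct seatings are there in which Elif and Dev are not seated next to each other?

480

All circular seatings of 7 people number (6)! = 720.
Seatings with Elif beside Dev: treat them as a block with 2 internal orders, giving 2 × (5)! = 240.
Subtracting, 720 − 240 = 480.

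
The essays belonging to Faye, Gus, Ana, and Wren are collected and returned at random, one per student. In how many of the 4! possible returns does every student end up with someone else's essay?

Count assignments avoiding every fixed point. For any j of the 4 students fixed to their own essay, the other 4−j can be arranged in (4−j)! ways.
By inclusion–exclusion this is Σ_{j=0}^{4} (−1)^j C(4,j)·(4−j)!.
Computing: 24 − 24 + 12 − 4 + 1 = 9.

9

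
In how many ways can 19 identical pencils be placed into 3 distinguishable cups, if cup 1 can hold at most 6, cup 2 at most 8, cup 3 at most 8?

10

Ignoring the caps, the number of non-negative solutions to x_1+…+x_3 = 19 is C(21,2) = 210.
Subtract solutions that violate a single cap (substitute x_i' = x_i − (cap_i+1)): x_1 ≥ 7 gives C(14,2) = 91; x_2 ≥ 9 gives C(12,2) = 66; x_3 ≥ 9 gives C(12,2) = 66. Together 223.
Add back pairs where two caps are both exceeded: 10 + 10 + 3 = 23.
By inclusion–exclusion the count is 210 − 223 + 23 = 10.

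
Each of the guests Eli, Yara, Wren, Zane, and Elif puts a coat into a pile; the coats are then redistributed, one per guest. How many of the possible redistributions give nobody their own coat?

44

Count assignments avoiding every fixed point. For any j of the 5 guests fixed to their own coat, the other 5−j can be arranged in (5−j)! ways.
By inclusion–exclusion this is Σ_{j=0}^{5} (−1)^j C(5,j)·(5−j)!.
Computing: 120 − 120 + 60 − 20 + 5 − 1 = 44.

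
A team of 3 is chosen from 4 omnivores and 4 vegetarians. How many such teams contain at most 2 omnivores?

Split by how many omnivores are chosen (0 through 2).
Sum: C(4,0)·C(4,3) + C(4,1)·C(4,2) + C(4,2)·C(4,1) = 4 + 24 + 24 = 52.

52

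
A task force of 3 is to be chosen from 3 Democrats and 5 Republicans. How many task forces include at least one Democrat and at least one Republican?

45

Unrestricted: C(8,3) = 56 ways to pick any 3 of the 8.
Selections missing a whole group: no Democrats → C(5,3) = 10; no Republicans → C(3,3) = 1.
Both groups omitted at once is impossible, so 56 − 11 = 45.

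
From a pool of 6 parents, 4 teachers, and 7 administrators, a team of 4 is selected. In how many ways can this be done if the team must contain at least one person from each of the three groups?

With no constraint there are C(17,4) = 2380 possible selections.
Selections missing a whole group: no parents → C(11,4) = 330; no teachers → C(13,4) = 715; no administrators → C(10,4) = 210.
Add back selections omitting two groups (i.e. drawn from a single group): C(6,4) + C(4,4) + C(7,4) = 51.
By inclusion–exclusion: 2380 − 1255 + 51 = 1176.

1176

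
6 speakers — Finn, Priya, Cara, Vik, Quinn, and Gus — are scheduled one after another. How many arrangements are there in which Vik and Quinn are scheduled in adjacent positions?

240

Glue Vik and Quinn into one block (2 internal orders), leaving 5 units to arrange in a row.
That gives 2 × 5! = 2 × 120 = 240.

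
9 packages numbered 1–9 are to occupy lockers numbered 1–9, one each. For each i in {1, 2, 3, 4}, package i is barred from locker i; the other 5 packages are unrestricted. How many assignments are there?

Let Aᵢ (for 1 ≤ i ≤ 4) be the placements that put package i in its forbidden locker. Any j of these fix j positions, leaving (9−j)! ways to fill the rest, and there are C(4,j) ways to pick which j.
By inclusion–exclusion, the number of valid placements is Σ_{j=0}^{4} (−1)^j C(4,j)·(9−j)!.
Computing: 362880 − 161280 + 30240 − 2880 + 120 = 229080.

229080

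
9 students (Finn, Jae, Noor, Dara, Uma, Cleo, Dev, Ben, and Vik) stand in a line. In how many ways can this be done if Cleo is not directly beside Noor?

282240

There are 9! = 362880 arrangements in all. If Cleo and Noor are adjacent, merging them into one block gives 2·(8)! = 80640 arrangements.
Complementary counting: 362880 − 80640 = 282240.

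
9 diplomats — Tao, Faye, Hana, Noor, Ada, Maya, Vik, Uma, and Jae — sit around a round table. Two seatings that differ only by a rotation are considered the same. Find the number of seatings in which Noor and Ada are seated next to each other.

Treat {Noor, Ada} as one unit (2 internal orders) and seat the resulting 8 units around the table: (7)! circular arrangements.
So 2 × (7)! = 2 × 5040 = 10080.

10080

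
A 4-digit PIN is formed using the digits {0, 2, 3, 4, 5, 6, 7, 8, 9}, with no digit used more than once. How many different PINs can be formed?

This is a permutation of 4 out of 9: P(9,4) = 9!/5!.
That product is 9 × 8 × 7 × 6 = 3024.

3024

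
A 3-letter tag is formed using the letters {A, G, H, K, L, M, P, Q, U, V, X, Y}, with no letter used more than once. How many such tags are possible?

Choose and order 3 of the 12 symbols: the first letter has 12 options, the next 11, then 10.
That product is 12 × 11 × 10 = 1320.

1320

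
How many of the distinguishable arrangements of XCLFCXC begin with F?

60

Fix F in the first position and arrange the remaining 6 letters.
Those 6 letters have C appearing 3 times and X appearing twice, giving (6)!/(3!·2!) = 60.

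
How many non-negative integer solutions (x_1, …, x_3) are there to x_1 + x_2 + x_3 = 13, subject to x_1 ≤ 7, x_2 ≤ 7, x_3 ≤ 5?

Ignoring the caps, the number of non-negative solutions to x_1+…+x_3 = 13 is C(15,2) = 105.
Subtract solutions that violate a single cap (substitute x_i' = x_i − (cap_i+1)): x_1 ≥ 8 gives C(7,2) = 21; x_2 ≥ 8 gives C(7,2) = 21; x_3 ≥ 6 gives C(9,2) = 36. Together 78.
No two caps can be exceeded simultaneously, so the pair terms are all 0.
By inclusion–exclusion the count is 105 − 78 + 0 = 27.

27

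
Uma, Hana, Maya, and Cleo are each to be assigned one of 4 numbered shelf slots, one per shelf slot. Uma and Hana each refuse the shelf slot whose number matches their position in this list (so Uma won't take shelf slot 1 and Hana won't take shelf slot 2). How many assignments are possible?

14

Let Aᵢ (for i ∈ {1, 2}) be the placements that put person i in their forbidden shelf slot. Any j of these fix j positions, leaving (4−j)! ways to fill the rest, and there are C(2,j) ways to pick which j.
By inclusion–exclusion, the number of valid placements is Σ_{j=0}^{2} (−1)^j C(2,j)·(4−j)!.
Computing: 24 − 12 + 2 = 14.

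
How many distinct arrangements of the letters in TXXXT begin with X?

6

Fix X in the first position and arrange the remaining 4 letters.
Those 4 letters have T appearing twice and X appearing twice, giving (4)!/(2!·2!) = 6.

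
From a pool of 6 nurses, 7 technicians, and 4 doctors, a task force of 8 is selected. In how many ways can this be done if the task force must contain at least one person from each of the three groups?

Total 8-person selections from all 17: C(17,8) = 24310.
Subtract selections that omit an entire group: no nurses → C(11,8) = 165; no technicians → C(10,8) = 45; no doctors → C(13,8) = 1287.
Add back selections omitting two groups (i.e. drawn from a single group): C(6,8) + C(7,8) + C(4,8) = 0.
By inclusion–exclusion: 24310 − 1497 + 0 = 22813.

22813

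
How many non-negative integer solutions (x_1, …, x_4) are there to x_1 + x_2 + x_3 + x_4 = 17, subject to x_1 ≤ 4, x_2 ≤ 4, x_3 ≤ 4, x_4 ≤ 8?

Ignoring the caps, the number of non-negative solutions to x_1+…+x_4 = 17 is C(20,3) = 1140.
Subtract solutions that violate a single cap (substitute x_i' = x_i − (cap_i+1)): x_1 ≥ 5 gives C(15,3) = 455; x_2 ≥ 5 gives C(15,3) = 455; x_3 ≥ 5 gives C(15,3) = 455; x_4 ≥ 9 gives C(11,3) = 165. Together 1530.
Add back pairs where two caps are both exceeded: 120 + 120 + 20 + 120 + 20 + 20 = 420.
Subtract triples: 10 + 0 + 0 + 0 = 10.
By inclusion–exclusion the count is 1140 − 1530 + 420 − 10 = 20.

20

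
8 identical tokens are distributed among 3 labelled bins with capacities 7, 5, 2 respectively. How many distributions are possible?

17

By stars and bars, unrestricted non-negative solutions to x_1+…+x_3 = 8 number C(8+2,2) = 45.
Subtract solutions that violate a single cap (substitute x_i' = x_i − (cap_i+1)): x_1 ≥ 8 gives C(2,2) = 1; x_2 ≥ 6 gives C(4,2) = 6; x_3 ≥ 3 gives C(7,2) = 21. Together 28.
No two caps can be exceeded simultaneously, so the pair terms are all 0.
By inclusion–exclusion the count is 45 − 28 + 0 = 17.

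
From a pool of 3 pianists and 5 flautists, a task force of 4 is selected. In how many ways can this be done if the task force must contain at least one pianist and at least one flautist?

65

With no constraint there are C(8,4) = 70 possible selections.
Subtract selections that omit an entire group: no pianists → C(5,4) = 5; no flautists → C(3,4) = 0.
Both groups omitted at once is impossible, so 70 − 5 = 65.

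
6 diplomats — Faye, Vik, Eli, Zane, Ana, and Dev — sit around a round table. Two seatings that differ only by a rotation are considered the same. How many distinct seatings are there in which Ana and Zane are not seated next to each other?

All circular seatings of 6 people number (5)! = 120.
Seatings with Ana beside Zane: treat them as a block with 2 internal orders, giving 2 × (4)! = 48.
Subtracting, 120 − 48 = 72.

72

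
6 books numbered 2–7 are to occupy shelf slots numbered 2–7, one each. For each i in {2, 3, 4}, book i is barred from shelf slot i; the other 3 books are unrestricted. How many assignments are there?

426

Let Aᵢ (for i ∈ {2, 3, 4}) be the placements that put book i in its forbidden shelf slot. Any j of these fix j positions, leaving (6−j)! ways to fill the rest, and there are C(3,j) ways to pick which j.
By inclusion–exclusion, the number of valid placements is Σ_{j=0}^{3} (−1)^j C(3,j)·(6−j)!.
Computing: 720 − 360 + 72 − 6 = 426.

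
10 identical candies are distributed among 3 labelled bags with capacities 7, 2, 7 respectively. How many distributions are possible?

Without the upper bounds there are C(12,2) = 66 ways to split 10 among 3 bags.
Subtract solutions that violate a single cap (substitute x_i' = x_i − (cap_i+1)): x_1 ≥ 8 gives C(4,2) = 6; x_2 ≥ 3 gives C(9,2) = 36; x_3 ≥ 8 gives C(4,2) = 6. Together 48.
No two caps can be exceeded simultaneously, so the pair terms are all 0.
By inclusion–exclusion the count is 66 − 48 + 0 = 18.

18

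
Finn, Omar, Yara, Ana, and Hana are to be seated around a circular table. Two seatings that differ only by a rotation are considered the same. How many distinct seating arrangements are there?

24

Fix one person's seat to break rotational symmetry; the remaining 4 people can be arranged in (4)! = 24 ways.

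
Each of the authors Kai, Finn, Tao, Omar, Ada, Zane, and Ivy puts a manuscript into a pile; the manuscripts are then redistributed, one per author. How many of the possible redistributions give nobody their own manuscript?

Let Aᵢ be the assignments in which author i gets their own manuscript. We want the size of the complement of A₁∪…∪A_7.
By inclusion–exclusion this is Σ_{j=0}^{7} (−1)^j C(7,j)·(7−j)!.
Computing: 5040 − 5040 + 2520 − 840 + 210 − 42 + 7 − 1 = 1854.

1854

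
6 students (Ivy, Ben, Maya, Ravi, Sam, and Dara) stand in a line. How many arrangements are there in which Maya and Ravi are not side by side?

480

There are 6! = 720 arrangements in all. If Maya and Ravi are adjacent, merging them into one block gives 2·(5)! = 240 arrangements.
So 720 − 240 = 480 arrangements keep them apart.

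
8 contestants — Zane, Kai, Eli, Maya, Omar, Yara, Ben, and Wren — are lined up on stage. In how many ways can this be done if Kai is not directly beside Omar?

30240

Of the 8! = 40320 arrangements, those with Kai and Omar adjacent number 2 × 7! = 10080 (treat the pair as a block with 2 internal orders).
Complementary counting: 40320 − 10080 = 30240.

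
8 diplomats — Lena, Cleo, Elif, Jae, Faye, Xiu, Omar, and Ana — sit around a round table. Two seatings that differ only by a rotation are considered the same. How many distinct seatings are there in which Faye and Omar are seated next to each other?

1440

Glue Faye and Omar into a block (2 internal orders). Seating 7 units around a circle gives (6)! arrangements.
So 2 × (6)! = 2 × 720 = 1440.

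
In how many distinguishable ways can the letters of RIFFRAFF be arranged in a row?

840

The 8 letters of RIFFRAFF have repeats: F appearing 4 times and R appearing twice.
So there are 8! / (4!·2!) = 840 distinguishable arrangements.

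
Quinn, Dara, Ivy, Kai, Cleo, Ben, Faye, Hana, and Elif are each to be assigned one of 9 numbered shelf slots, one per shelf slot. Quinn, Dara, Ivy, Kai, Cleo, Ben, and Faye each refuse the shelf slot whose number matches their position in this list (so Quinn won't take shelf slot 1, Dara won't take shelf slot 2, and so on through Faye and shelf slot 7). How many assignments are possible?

165016

Let Aᵢ (for 1 ≤ i ≤ 7) be the placements that put person i in their forbidden shelf slot. Any j of these fix j positions, leaving (9−j)! ways to fill the rest, and there are C(7,j) ways to pick which j.
By inclusion–exclusion, the number of valid placements is Σ_{j=0}^{7} (−1)^j C(7,j)·(9−j)!.
Computing: 362880 − 282240 + 105840 − 25200 + 4200 − 504 + 42 − 2 = 165016.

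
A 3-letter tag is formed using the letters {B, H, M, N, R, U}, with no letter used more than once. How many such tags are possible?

With no repetition, fill the 3 letters in order: 6 choices, then 5, down to 4.
6 × 5 × 4 = 120.

120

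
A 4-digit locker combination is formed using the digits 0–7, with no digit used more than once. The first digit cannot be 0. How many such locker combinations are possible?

The first digit has 8−1 = 7 choices (anything except 0).
The remaining 3 digits are filled from the other 7 symbols without repetition: 7 × 6 × 5 = 210.
Total: 7 × 210 = 1470.

1470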